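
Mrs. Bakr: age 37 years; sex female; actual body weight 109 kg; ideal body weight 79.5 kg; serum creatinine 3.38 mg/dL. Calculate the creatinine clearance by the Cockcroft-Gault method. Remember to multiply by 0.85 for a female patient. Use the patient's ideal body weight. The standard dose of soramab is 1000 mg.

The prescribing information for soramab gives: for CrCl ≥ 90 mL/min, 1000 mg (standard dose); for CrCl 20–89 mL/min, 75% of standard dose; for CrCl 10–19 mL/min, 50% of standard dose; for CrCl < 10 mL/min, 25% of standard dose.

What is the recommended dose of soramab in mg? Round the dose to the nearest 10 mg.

CrCl = (140 − 37) × 79.5 / (72 × 3.38) × 0.85 = 8188.5 / 243.36 × 0.85 ≈ 28.6 mL/min
CrCl ≈ 29 mL/min → bracket 20–89 mL/min.
75% of 1000 mg = 750 mg

750 mg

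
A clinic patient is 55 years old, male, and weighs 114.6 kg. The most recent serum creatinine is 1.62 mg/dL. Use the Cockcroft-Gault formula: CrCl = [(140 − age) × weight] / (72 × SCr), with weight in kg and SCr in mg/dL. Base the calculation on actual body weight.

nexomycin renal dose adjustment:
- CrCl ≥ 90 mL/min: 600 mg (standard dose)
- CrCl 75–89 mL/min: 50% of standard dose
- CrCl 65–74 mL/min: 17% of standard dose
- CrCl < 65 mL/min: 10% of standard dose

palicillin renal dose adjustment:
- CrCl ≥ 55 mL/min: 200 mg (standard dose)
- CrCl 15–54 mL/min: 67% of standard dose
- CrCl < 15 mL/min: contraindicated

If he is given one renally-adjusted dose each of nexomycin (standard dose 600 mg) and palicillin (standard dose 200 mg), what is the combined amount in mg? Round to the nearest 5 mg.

500 mg

CrCl = (140 − 55) × 114.6 / (72 × 1.62) = 9741.0 / 116.64 ≈ 83.5 mL/min
CrCl ≈ 84 mL/min.
nexomycin: 75–89 mL/min → 50% of 600 mg = 300 mg.
palicillin: ≥ 55 mL/min → 100% of 200 mg = 200 mg.
Total = 300 + 200 = 500 mg.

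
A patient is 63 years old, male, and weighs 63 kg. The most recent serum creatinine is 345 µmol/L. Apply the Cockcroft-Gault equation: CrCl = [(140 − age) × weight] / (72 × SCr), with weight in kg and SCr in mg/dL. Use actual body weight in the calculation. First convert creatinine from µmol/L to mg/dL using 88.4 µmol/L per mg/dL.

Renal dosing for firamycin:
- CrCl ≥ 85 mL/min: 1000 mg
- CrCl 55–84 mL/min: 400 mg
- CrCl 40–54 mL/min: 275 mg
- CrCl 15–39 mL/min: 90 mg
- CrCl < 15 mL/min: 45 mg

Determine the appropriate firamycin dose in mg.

SCr = 345 / 88.4 = 3.903 mg/dL
CrCl = (140 − 63) × 63 / (72 × 3.903) = 4851.0 / 281.02 ≈ 17.3 mL/min
CrCl ≈ 17 mL/min → bracket 15–39 mL/min.
Dose for this bracket: 90 mg.

90 mg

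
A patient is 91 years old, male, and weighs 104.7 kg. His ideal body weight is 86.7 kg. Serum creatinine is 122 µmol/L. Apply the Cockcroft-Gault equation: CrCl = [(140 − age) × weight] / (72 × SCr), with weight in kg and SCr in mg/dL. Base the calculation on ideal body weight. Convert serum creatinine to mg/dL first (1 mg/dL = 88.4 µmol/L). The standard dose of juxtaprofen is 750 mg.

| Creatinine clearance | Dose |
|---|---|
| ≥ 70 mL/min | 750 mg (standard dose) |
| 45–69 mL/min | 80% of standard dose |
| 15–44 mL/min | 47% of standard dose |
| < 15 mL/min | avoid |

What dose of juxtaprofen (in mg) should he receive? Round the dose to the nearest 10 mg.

350 mg

SCr = 122 / 88.4 = 1.38 mg/dL
CrCl = (140 − 91) × 86.7 / (72 × 1.38) = 4248.3 / 99.36 ≈ 42.8 mL/min
CrCl ≈ 43 mL/min → bracket 15–44 mL/min.
47% of 750 mg = 352.5 mg → 350 mg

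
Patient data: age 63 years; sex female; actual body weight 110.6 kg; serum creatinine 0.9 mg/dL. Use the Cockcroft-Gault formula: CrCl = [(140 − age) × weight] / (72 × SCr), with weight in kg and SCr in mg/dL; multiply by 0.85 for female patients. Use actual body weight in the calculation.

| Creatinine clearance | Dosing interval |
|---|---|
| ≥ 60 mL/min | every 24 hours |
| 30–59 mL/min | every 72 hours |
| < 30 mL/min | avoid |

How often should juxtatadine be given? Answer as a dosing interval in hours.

every 24 hours

CrCl = (140 − 63) × 110.6 / (72 × 0.9) × 0.85 = 8516.2 / 64.80 × 0.85 ≈ 111.7 mL/min
CrCl ≈ 112 mL/min → bracket ≥ 60 mL/min → every 24 hours.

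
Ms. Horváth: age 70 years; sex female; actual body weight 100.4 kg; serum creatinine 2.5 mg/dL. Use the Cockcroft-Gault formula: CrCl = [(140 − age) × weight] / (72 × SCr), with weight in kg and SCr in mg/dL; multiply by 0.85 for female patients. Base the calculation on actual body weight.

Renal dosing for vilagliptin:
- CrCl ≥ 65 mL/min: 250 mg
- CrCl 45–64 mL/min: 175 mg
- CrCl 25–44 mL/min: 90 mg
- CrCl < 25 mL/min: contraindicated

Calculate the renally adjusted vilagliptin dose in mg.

CrCl = (140 − 70) × 100.4 / (72 × 2.5) × 0.85 = 7028.0 / 180.00 × 0.85 ≈ 33.2 mL/min
CrCl ≈ 33 mL/min → bracket 25–44 mL/min.
Dose for this bracket: 90 mg.

90 mg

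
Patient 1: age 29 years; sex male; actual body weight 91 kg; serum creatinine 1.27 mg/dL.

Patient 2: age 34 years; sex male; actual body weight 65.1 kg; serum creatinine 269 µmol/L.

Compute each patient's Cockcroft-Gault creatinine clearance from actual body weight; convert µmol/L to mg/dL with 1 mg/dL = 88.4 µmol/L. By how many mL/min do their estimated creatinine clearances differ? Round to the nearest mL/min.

79 mL/min

Patient 1: CrCl = (140 − 29) × 91 / (72 × 1.27) = 10101.0 / 91.44 ≈ 110.5 mL/min
Patient 2: SCr = 269 / 88.4 = 3.043 mg/dL
Patient 2: CrCl = (140 − 34) × 65.1 / (72 × 3.043) = 6900.6 / 219.10 ≈ 31.5 mL/min
|110.5 − 31.5| = 79.0 mL/min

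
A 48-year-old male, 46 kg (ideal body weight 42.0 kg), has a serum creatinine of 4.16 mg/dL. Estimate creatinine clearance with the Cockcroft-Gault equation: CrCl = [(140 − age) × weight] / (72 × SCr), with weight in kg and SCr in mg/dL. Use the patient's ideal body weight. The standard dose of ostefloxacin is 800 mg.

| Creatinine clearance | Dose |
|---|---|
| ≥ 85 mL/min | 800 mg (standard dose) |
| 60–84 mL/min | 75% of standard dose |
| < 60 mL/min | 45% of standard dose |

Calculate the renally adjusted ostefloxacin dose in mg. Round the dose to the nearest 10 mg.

CrCl = (140 − 48) × 42 / (72 × 4.16) = 3864.0 / 299.52 ≈ 12.9 mL/min
CrCl ≈ 13 mL/min → bracket < 60 mL/min.
45% of 800 mg = 360 mg

360 mg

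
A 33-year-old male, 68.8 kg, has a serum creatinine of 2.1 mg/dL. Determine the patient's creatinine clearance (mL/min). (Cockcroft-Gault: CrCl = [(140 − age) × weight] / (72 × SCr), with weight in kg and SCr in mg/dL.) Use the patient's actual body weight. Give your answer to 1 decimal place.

48.7 mL/min

CrCl = (140 − 33) × 68.8 / (72 × 2.1) = 7361.6 / 151.20 ≈ 48.7 mL/min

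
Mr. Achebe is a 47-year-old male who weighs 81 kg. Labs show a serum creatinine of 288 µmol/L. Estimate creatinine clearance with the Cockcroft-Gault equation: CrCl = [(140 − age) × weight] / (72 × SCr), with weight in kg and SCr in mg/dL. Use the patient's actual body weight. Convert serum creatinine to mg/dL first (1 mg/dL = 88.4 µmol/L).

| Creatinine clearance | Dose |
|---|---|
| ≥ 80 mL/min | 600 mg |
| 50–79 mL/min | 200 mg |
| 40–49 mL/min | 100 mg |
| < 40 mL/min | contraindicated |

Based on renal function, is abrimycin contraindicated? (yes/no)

SCr = 288 / 88.4 = 3.258 mg/dL
CrCl = (140 − 47) × 81 / (72 × 3.258) = 7533.0 / 234.58 ≈ 32.1 mL/min
CrCl ≈ 32 mL/min, which is < 40 mL/min.

yes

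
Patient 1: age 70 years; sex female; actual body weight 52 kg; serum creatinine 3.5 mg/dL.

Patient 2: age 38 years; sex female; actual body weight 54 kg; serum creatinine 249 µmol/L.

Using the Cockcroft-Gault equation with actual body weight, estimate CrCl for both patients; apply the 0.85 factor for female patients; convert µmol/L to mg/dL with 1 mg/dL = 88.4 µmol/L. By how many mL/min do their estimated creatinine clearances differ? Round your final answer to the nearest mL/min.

11 mL/min

Patient 1: CrCl = (140 − 70) × 52 / (72 × 3.5) × 0.85 = 3640.0 / 252.00 × 0.85 ≈ 12.3 mL/min
Patient 2: SCr = 249 / 88.4 = 2.817 mg/dL
Patient 2: CrCl = (140 − 38) × 54 / (72 × 2.817) × 0.85 = 5508.0 / 202.82 × 0.85 ≈ 23.1 mL/min
|12.3 − 23.1| = 10.8 mL/min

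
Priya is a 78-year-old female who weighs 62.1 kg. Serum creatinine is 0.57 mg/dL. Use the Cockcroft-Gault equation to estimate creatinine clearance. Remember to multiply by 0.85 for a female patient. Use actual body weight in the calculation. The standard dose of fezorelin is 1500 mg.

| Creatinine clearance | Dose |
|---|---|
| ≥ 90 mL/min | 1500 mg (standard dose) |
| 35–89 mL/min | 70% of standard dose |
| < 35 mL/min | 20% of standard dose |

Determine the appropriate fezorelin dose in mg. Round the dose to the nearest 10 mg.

CrCl = (140 − 78) × 62.1 / (72 × 0.57) × 0.85 = 3850.2 / 41.04 × 0.85 ≈ 79.7 mL/min
CrCl ≈ 80 mL/min → bracket 35–89 mL/min.
70% of 1500 mg = 1050 mg

1050 mg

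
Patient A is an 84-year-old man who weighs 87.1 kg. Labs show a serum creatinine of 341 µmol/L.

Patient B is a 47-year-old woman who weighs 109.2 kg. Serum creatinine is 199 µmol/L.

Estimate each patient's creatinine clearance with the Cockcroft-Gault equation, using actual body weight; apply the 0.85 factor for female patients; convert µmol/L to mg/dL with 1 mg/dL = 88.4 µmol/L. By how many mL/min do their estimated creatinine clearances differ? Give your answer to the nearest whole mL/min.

Patient A: SCr = 341 / 88.4 = 3.857 mg/dL
Patient A: CrCl = (140 − 84) × 87.1 / (72 × 3.857) = 4877.6 / 277.70 ≈ 17.6 mL/min
Patient B: SCr = 199 / 88.4 = 2.251 mg/dL
Patient B: CrCl = (140 − 47) × 109.2 / (72 × 2.251) × 0.85 = 10155.6 / 162.07 × 0.85 ≈ 53.3 mL/min
|17.6 − 53.3| = 35.7 mL/min

36 mL/min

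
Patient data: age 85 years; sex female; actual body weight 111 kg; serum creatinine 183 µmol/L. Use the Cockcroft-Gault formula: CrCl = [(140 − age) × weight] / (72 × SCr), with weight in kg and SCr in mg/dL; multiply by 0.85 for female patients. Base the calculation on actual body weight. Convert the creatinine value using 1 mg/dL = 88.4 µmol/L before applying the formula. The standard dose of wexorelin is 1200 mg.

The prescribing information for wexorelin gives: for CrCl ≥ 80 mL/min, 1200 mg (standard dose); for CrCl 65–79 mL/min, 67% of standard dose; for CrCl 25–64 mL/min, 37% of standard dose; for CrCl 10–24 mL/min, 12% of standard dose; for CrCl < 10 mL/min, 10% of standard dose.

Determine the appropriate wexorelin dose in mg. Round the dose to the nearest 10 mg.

SCr = 183 / 88.4 = 2.07 mg/dL
CrCl = (140 − 85) × 111 / (72 × 2.07) × 0.85 = 6105.0 / 149.04 × 0.85 ≈ 34.8 mL/min
CrCl ≈ 35 mL/min → bracket 25–64 mL/min.
37% of 1200 mg = 444 mg → 440 mg

440 mg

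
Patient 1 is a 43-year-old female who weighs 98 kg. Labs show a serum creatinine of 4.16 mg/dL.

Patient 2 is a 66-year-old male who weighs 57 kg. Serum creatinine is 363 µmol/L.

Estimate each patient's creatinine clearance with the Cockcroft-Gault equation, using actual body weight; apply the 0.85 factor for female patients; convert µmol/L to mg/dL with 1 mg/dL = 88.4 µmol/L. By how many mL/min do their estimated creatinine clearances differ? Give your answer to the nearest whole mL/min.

Patient 1: CrCl = (140 − 43) × 98 / (72 × 4.16) × 0.85 = 9506.0 / 299.52 × 0.85 ≈ 27.0 mL/min
Patient 2: SCr = 363 / 88.4 = 4.106 mg/dL
Patient 2: CrCl = (140 − 66) × 57 / (72 × 4.106) = 4218.0 / 295.63 ≈ 14.3 mL/min
|27.0 − 14.3| = 12.7 mL/min

13 mL/min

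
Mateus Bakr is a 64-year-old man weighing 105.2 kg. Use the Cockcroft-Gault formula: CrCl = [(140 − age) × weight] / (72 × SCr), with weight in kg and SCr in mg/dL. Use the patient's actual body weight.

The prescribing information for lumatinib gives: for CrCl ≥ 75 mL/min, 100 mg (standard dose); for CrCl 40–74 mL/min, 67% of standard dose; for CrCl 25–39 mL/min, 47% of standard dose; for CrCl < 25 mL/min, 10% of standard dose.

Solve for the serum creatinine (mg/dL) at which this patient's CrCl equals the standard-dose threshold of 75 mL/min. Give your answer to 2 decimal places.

Standard dose requires CrCl ≥ 75 mL/min.
Set (140 − 64) × 105.2 / (72 × SCr) = 75
SCr = (140 − 64) × 105.2 / (72 × 75) = 1.481 mg/dL

1.48 mg/dL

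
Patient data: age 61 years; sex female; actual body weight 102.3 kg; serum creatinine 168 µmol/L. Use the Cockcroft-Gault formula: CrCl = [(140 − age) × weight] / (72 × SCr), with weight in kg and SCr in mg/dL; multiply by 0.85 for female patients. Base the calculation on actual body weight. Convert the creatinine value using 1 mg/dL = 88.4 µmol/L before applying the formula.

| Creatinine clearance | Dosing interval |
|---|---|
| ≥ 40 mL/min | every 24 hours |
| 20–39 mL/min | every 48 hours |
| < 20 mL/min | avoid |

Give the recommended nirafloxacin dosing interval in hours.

SCr = 168 / 88.4 = 1.9 mg/dL
CrCl = (140 − 61) × 102.3 / (72 × 1.9) × 0.85 = 8081.7 / 136.80 × 0.85 ≈ 50.2 mL/min
CrCl ≈ 50 mL/min → bracket ≥ 40 mL/min → every 24 hours.

every 24 hours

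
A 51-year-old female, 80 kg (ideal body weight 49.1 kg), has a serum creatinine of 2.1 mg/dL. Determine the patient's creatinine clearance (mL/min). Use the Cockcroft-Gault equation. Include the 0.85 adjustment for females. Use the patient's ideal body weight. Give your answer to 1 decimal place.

24.6 mL/min

CrCl = (140 − 51) × 49.1 / (72 × 2.1) × 0.85 = 4369.9 / 151.20 × 0.85 ≈ 24.6 mL/min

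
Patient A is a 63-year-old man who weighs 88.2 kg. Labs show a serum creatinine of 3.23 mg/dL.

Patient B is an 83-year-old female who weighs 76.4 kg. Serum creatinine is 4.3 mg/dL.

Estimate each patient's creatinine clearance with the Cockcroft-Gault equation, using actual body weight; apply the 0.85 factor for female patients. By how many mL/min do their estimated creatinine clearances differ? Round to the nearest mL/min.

17 mL/min

Patient A: CrCl = (140 − 63) × 88.2 / (72 × 3.23) = 6791.4 / 232.56 ≈ 29.2 mL/min
Patient B: CrCl = (140 − 83) × 76.4 / (72 × 4.3) × 0.85 = 4354.8 / 309.60 × 0.85 ≈ 12.0 mL/min
|29.2 − 12.0| = 17.2 mL/min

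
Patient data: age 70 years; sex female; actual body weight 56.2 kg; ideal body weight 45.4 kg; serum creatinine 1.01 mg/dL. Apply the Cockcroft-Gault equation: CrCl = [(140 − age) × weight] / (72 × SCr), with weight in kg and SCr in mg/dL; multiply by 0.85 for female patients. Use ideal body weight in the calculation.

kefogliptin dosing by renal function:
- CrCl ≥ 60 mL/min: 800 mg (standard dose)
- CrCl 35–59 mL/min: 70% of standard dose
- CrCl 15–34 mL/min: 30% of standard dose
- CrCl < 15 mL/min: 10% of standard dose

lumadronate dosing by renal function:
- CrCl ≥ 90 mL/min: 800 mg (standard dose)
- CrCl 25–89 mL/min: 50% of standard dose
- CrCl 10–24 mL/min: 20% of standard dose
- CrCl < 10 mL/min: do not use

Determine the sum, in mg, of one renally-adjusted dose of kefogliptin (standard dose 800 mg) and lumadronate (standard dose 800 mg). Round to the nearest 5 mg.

960 mg

CrCl = (140 − 70) × 45.4 / (72 × 1.01) × 0.85 = 3178.0 / 72.72 × 0.85 ≈ 37.1 mL/min
CrCl ≈ 37 mL/min.
kefogliptin: 35–59 mL/min → 70% of 800 mg = 560 mg.
lumadronate: 25–89 mL/min → 50% of 800 mg = 400 mg.
Total = 560 + 400 = 960 mg.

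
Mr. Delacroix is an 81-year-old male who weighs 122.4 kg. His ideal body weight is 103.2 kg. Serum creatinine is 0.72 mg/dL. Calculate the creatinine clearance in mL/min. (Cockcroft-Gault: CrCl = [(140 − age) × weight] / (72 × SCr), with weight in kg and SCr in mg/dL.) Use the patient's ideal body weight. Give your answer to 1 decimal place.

117.5 mL/min

CrCl = (140 − 81) × 103.2 / (72 × 0.72) = 6088.8 / 51.84 ≈ 117.5 mL/min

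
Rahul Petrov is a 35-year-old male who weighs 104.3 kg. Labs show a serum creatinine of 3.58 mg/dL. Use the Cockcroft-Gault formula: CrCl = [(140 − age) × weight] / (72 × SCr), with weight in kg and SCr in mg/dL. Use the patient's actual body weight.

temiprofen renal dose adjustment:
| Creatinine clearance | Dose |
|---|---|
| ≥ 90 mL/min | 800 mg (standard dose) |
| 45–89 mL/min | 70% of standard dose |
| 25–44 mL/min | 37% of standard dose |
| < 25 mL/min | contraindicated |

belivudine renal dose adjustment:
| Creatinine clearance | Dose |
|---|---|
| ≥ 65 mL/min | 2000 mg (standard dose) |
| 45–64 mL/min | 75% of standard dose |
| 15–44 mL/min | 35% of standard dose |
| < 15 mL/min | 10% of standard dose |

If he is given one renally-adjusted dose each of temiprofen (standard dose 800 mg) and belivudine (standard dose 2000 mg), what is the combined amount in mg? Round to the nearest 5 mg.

CrCl = (140 − 35) × 104.3 / (72 × 3.58) = 10951.5 / 257.76 ≈ 42.5 mL/min
CrCl ≈ 42 mL/min.
temiprofen: 25–44 mL/min → 37% of 800 mg = 296 mg.
belivudine: 15–44 mL/min → 35% of 2000 mg = 700 mg.
Total = 296 + 700 = 996 mg.

995 mg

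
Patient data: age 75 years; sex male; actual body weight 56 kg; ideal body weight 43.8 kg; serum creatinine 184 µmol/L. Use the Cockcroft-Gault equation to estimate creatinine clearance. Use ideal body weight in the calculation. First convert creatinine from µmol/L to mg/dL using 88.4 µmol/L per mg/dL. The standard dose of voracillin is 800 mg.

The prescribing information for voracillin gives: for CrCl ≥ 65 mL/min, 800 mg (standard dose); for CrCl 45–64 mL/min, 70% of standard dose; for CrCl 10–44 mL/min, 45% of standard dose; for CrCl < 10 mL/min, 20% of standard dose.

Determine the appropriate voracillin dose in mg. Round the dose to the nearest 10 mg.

360 mg

SCr = 184 / 88.4 = 2.081 mg/dL
CrCl = (140 − 75) × 43.8 / (72 × 2.081) = 2847.0 / 149.83 ≈ 19.0 mL/min
CrCl ≈ 19 mL/min → bracket 10–44 mL/min.
45% of 800 mg = 360 mg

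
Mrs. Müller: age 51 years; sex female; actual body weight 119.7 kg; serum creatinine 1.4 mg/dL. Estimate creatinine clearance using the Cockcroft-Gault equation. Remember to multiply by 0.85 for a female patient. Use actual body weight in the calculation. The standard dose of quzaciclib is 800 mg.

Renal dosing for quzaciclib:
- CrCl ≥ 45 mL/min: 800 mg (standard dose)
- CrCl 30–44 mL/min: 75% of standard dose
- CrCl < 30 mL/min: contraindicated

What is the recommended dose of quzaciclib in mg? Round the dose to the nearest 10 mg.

CrCl = (140 − 51) × 119.7 / (72 × 1.4) × 0.85 = 10653.3 / 100.80 × 0.85 ≈ 89.8 mL/min
CrCl ≈ 90 mL/min → bracket ≥ 45 mL/min.
100% of 800 mg = 800 mg

800 mg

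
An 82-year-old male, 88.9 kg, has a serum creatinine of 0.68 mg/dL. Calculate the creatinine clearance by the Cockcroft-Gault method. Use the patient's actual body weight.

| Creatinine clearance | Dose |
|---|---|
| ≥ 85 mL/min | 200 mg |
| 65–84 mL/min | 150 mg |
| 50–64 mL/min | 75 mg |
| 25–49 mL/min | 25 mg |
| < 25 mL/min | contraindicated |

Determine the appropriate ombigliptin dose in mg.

200 mg

CrCl = (140 − 82) × 88.9 / (72 × 0.68) = 5156.2 / 48.96 ≈ 105.3 mL/min
CrCl ≈ 105 mL/min → bracket ≥ 85 mL/min.
Dose for this bracket: 200 mg.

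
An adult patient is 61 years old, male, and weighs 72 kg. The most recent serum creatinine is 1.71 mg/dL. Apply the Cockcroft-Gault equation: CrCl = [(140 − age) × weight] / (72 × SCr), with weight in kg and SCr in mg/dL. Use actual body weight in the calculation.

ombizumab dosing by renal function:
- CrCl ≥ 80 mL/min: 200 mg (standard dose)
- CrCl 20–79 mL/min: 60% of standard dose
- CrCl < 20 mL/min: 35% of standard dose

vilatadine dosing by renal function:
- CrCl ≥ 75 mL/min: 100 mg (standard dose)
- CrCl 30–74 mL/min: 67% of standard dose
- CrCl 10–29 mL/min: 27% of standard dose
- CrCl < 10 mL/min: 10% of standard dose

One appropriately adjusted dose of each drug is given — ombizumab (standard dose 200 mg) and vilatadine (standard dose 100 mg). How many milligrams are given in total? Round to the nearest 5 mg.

185 mg

CrCl = (140 − 61) × 72 / (72 × 1.71) = 5688.0 / 123.12 ≈ 46.2 mL/min
CrCl ≈ 46 mL/min.
ombizumab: 20–79 mL/min → 60% of 200 mg = 120 mg.
vilatadine: 30–74 mL/min → 67% of 100 mg = 67 mg.
Total = 120 + 67 = 187 mg.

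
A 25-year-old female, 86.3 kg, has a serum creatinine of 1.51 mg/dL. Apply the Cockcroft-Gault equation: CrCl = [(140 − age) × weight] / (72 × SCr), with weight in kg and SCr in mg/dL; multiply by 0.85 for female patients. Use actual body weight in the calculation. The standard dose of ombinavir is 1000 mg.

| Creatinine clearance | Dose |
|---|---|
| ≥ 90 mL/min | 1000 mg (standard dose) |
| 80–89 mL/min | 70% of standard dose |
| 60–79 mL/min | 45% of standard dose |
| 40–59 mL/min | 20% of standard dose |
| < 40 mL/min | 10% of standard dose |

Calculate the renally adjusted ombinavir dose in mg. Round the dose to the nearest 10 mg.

450 mg

CrCl = (140 − 25) × 86.3 / (72 × 1.51) × 0.85 = 9924.5 / 108.72 × 0.85 ≈ 77.6 mL/min
CrCl ≈ 78 mL/min → bracket 60–79 mL/min.
45% of 1000 mg = 450 mg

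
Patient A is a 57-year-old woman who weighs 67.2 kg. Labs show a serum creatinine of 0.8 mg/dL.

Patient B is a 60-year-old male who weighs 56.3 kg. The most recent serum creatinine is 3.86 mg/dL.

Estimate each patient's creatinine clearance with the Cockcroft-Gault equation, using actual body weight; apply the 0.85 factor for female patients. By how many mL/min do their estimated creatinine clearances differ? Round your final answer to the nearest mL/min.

Patient A: CrCl = (140 − 57) × 67.2 / (72 × 0.8) × 0.85 = 5577.6 / 57.60 × 0.85 ≈ 82.3 mL/min
Patient B: CrCl = (140 − 60) × 56.3 / (72 × 3.86) = 4504.0 / 277.92 ≈ 16.2 mL/min
|82.3 − 16.2| = 66.1 mL/min

66 mL/min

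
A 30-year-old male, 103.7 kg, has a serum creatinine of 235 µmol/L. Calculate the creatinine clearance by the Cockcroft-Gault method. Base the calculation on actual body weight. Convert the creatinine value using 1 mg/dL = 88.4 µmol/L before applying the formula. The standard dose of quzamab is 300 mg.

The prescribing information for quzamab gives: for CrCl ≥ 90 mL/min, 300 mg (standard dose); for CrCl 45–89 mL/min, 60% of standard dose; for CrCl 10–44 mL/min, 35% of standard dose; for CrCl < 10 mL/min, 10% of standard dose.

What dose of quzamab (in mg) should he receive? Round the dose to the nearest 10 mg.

SCr = 235 / 88.4 = 2.658 mg/dL
CrCl = (140 − 30) × 103.7 / (72 × 2.658) = 11407.0 / 191.38 ≈ 59.6 mL/min
CrCl ≈ 60 mL/min → bracket 45–89 mL/min.
60% of 300 mg = 180 mg

180 mg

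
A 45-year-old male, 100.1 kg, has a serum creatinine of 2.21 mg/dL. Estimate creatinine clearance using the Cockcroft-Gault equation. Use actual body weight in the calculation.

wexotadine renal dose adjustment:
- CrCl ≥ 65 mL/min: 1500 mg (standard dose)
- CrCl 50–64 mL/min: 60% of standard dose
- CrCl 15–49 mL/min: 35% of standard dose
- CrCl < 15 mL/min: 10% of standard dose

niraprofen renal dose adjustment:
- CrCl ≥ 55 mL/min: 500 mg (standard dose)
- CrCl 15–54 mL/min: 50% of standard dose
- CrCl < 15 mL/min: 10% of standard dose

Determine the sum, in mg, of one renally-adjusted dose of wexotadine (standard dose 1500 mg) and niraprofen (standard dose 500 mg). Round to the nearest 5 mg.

1400 mg

CrCl = (140 − 45) × 100.1 / (72 × 2.21) = 9509.5 / 159.12 ≈ 59.8 mL/min
CrCl ≈ 60 mL/min.
wexotadine: 50–64 mL/min → 60% of 1500 mg = 900 mg.
niraprofen: ≥ 55 mL/min → 100% of 500 mg = 500 mg.
Total = 900 + 500 = 1400 mg.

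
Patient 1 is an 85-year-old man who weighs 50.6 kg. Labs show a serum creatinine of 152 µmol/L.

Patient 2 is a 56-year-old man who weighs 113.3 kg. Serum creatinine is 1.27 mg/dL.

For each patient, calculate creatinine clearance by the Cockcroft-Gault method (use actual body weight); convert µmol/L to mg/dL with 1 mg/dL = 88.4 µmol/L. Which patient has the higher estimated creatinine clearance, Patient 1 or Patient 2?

Patient 1: SCr = 152 / 88.4 = 1.719 mg/dL
Patient 1: CrCl = (140 − 85) × 50.6 / (72 × 1.719) = 2783.0 / 123.77 ≈ 22.5 mL/min
Patient 2: CrCl = (140 − 56) × 113.3 / (72 × 1.27) = 9517.2 / 91.44 ≈ 104.1 mL/min
22.5 vs 104.1 mL/min → Patient 2 is higher.

Patient 2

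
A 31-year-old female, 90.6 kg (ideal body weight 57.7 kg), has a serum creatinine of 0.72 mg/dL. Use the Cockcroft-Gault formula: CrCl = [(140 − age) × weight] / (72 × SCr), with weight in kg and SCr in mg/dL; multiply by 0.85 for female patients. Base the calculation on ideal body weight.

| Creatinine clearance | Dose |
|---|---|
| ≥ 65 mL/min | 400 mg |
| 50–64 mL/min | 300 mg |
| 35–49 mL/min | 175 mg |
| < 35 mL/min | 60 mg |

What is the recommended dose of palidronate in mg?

CrCl = (140 − 31) × 57.7 / (72 × 0.72) × 0.85 = 6289.3 / 51.84 × 0.85 ≈ 103.1 mL/min
CrCl ≈ 103 mL/min → bracket ≥ 65 mL/min.
Dose for this bracket: 400 mg.

400 mg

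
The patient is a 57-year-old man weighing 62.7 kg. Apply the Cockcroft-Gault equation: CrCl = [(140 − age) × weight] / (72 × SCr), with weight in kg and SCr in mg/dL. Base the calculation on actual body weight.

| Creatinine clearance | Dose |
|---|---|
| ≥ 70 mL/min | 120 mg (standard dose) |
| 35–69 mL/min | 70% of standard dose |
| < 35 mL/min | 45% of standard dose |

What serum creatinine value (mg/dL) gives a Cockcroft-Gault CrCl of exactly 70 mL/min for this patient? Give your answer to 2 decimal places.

Standard dose requires CrCl ≥ 70 mL/min.
Set (140 − 57) × 62.7 / (72 × SCr) = 70
SCr = (140 − 57) × 62.7 / (72 × 70) = 1.033 mg/dL

1.03 mg/dL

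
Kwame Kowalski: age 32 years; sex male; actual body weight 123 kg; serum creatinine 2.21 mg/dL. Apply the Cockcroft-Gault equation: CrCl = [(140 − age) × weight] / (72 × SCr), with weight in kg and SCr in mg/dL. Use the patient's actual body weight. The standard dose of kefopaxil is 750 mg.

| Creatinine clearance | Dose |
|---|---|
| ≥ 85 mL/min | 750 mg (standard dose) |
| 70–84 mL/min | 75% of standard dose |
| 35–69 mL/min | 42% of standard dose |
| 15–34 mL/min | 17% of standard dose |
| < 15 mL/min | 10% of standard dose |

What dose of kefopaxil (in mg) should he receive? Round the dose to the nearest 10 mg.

CrCl = (140 − 32) × 123 / (72 × 2.21) = 13284.0 / 159.12 ≈ 83.5 mL/min
CrCl ≈ 83 mL/min → bracket 70–84 mL/min.
75% of 750 mg = 562.5 mg → 560 mg

560 mg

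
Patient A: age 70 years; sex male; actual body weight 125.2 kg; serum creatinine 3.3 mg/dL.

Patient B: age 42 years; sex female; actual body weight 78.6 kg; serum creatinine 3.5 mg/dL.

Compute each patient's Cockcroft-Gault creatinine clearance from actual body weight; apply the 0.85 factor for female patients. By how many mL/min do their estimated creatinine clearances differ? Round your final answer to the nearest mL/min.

Patient A: CrCl = (140 − 70) × 125.2 / (72 × 3.3) = 8764.0 / 237.60 ≈ 36.9 mL/min
Patient B: CrCl = (140 − 42) × 78.6 / (72 × 3.5) × 0.85 = 7702.8 / 252.00 × 0.85 ≈ 26.0 mL/min
|36.9 − 26.0| = 10.9 mL/min

11 mL/min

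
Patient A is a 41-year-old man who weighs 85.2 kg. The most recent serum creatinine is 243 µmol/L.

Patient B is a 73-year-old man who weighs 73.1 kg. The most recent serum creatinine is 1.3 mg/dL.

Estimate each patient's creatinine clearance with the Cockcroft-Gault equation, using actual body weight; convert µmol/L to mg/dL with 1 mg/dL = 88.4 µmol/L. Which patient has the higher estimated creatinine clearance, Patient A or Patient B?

Patient B

Patient A: SCr = 243 / 88.4 = 2.749 mg/dL
Patient A: CrCl = (140 − 41) × 85.2 / (72 × 2.749) = 8434.8 / 197.93 ≈ 42.6 mL/min
Patient B: CrCl = (140 − 73) × 73.1 / (72 × 1.3) = 4897.7 / 93.60 ≈ 52.3 mL/min
42.6 vs 52.3 mL/min → Patient B is higher.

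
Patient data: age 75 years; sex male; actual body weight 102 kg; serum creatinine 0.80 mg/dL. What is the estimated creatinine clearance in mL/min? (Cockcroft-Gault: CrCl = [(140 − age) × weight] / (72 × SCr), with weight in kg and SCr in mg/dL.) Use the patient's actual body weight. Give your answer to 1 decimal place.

115.1 mL/min

CrCl = (140 − 75) × 102 / (72 × 0.8) = 6630.0 / 57.60 ≈ 115.1 mL/min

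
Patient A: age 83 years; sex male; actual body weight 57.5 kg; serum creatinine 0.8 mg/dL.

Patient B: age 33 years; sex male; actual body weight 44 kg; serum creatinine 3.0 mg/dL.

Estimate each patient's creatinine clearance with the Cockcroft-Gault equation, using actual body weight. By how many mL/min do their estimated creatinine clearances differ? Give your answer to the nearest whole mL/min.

Patient A: CrCl = (140 − 83) × 57.5 / (72 × 0.8) = 3277.5 / 57.60 ≈ 56.9 mL/min
Patient B: CrCl = (140 − 33) × 44 / (72 × 3) = 4708.0 / 216.00 ≈ 21.8 mL/min
|56.9 − 21.8| = 35.1 mL/min

35 mL/min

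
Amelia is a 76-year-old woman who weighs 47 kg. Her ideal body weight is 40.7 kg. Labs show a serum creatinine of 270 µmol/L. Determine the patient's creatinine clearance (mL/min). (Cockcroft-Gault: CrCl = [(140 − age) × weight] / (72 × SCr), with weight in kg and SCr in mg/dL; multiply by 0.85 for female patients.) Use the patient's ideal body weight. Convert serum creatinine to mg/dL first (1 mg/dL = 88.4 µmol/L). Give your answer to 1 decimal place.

10.1 mL/min

SCr = 270 / 88.4 = 3.054 mg/dL
CrCl = (140 − 76) × 40.7 / (72 × 3.054) × 0.85 = 2604.8 / 219.89 × 0.85 ≈ 10.1 mL/min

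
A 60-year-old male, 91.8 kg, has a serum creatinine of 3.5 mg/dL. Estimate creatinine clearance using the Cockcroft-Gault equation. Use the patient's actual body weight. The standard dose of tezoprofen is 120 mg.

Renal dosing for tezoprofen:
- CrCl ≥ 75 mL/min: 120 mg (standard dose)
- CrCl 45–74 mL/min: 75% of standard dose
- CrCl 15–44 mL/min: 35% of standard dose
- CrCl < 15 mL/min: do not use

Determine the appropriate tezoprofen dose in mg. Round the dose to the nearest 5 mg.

CrCl = (140 − 60) × 91.8 / (72 × 3.5) = 7344.0 / 252.00 ≈ 29.1 mL/min
CrCl ≈ 29 mL/min → bracket 15–44 mL/min.
35% of 120 mg = 42 mg → 40 mg

40 mg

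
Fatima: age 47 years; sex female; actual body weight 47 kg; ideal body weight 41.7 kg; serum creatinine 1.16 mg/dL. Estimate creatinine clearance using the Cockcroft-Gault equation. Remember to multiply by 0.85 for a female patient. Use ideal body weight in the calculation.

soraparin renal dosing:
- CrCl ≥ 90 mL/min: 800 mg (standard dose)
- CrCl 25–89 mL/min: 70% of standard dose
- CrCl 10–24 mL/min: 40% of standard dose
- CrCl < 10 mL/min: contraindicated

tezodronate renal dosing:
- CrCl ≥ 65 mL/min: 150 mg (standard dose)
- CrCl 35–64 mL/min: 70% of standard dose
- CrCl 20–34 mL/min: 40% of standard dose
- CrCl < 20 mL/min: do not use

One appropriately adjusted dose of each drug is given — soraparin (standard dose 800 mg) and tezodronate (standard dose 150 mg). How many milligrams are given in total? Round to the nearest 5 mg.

665 mg

CrCl = (140 − 47) × 41.7 / (72 × 1.16) × 0.85 = 3878.1 / 83.52 × 0.85 ≈ 39.5 mL/min
CrCl ≈ 39 mL/min.
soraparin: 25–89 mL/min → 70% of 800 mg = 560 mg.
tezodronate: 35–64 mL/min → 70% of 150 mg = 105 mg.
Total = 560 + 105 = 665 mg.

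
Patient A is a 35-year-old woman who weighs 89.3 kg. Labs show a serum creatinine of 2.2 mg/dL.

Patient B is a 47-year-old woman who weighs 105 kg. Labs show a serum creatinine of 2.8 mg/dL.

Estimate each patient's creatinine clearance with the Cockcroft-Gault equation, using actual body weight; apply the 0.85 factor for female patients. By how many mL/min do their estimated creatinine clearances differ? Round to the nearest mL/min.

Patient A: CrCl = (140 − 35) × 89.3 / (72 × 2.2) × 0.85 = 9376.5 / 158.40 × 0.85 ≈ 50.3 mL/min
Patient B: CrCl = (140 − 47) × 105 / (72 × 2.8) × 0.85 = 9765.0 / 201.60 × 0.85 ≈ 41.2 mL/min
|50.3 − 41.2| = 9.1 mL/min

9 mL/min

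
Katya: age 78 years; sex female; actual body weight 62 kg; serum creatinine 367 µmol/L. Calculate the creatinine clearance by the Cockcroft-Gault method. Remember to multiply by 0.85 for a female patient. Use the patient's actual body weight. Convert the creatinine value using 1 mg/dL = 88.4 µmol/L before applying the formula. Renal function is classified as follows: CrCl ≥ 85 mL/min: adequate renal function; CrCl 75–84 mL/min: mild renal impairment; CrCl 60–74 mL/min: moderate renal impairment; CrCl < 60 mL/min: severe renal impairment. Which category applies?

severe renal impairment

SCr = 367 / 88.4 = 4.152 mg/dL
CrCl = (140 − 78) × 62 / (72 × 4.152) × 0.85 = 3844.0 / 298.94 × 0.85 ≈ 10.9 mL/min
11 mL/min falls in the 'severe renal impairment' range.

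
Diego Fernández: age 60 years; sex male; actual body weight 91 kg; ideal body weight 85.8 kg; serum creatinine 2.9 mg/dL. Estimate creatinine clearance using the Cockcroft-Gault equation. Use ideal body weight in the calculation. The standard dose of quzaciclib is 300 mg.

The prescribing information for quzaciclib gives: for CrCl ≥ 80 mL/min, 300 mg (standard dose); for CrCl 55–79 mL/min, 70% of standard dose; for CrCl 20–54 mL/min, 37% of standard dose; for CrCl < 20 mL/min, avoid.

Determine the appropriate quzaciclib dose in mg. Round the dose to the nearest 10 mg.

CrCl = (140 − 60) × 85.8 / (72 × 2.9) = 6864.0 / 208.80 ≈ 32.9 mL/min
CrCl ≈ 33 mL/min → bracket 20–54 mL/min.
37% of 300 mg = 111 mg → 110 mg

110 mg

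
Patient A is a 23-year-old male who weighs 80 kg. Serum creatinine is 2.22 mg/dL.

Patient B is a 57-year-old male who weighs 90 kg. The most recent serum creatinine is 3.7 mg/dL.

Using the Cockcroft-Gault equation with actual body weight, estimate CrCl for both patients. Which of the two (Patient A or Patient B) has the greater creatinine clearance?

Patient A

Patient A: CrCl = (140 − 23) × 80 / (72 × 2.22) = 9360.0 / 159.84 ≈ 58.6 mL/min
Patient B: CrCl = (140 − 57) × 90 / (72 × 3.7) = 7470.0 / 266.40 ≈ 28.0 mL/min
58.6 vs 28.0 mL/min → Patient A is higher.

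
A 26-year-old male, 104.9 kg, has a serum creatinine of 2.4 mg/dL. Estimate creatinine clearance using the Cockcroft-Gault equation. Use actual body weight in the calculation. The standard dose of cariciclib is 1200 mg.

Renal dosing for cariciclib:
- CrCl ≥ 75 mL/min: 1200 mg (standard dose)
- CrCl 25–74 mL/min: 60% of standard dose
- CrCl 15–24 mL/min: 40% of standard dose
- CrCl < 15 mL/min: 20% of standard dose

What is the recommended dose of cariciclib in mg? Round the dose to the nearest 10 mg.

720 mg

CrCl = (140 − 26) × 104.9 / (72 × 2.4) = 11958.6 / 172.80 ≈ 69.2 mL/min
CrCl ≈ 69 mL/min → bracket 25–74 mL/min.
60% of 1200 mg = 720 mg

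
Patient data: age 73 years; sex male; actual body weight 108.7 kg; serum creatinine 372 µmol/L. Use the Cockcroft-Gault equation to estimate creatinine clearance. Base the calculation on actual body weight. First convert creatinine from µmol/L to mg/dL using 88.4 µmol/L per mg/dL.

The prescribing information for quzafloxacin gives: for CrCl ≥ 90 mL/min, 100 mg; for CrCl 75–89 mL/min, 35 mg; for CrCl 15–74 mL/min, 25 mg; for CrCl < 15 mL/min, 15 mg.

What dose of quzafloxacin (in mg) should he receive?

SCr = 372 / 88.4 = 4.208 mg/dL
CrCl = (140 − 73) × 108.7 / (72 × 4.208) = 7282.9 / 302.98 ≈ 24.0 mL/min
CrCl ≈ 24 mL/min → bracket 15–74 mL/min.
Dose for this bracket: 25 mg.

25 mg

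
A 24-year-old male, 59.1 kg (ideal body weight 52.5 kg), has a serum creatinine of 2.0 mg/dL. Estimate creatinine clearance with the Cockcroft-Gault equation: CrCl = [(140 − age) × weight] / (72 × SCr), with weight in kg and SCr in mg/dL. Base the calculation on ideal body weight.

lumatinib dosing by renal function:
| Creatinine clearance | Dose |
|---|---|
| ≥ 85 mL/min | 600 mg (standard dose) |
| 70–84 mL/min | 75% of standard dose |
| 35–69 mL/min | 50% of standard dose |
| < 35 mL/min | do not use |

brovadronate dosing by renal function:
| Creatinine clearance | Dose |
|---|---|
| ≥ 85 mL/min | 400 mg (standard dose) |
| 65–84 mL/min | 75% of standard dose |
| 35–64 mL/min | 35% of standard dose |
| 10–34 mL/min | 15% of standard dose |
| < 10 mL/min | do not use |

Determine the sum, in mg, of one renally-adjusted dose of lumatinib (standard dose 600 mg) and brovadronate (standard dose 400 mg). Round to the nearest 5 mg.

CrCl = (140 − 24) × 52.5 / (72 × 2) = 6090.0 / 144.00 ≈ 42.3 mL/min
CrCl ≈ 42 mL/min.
lumatinib: 35–69 mL/min → 50% of 600 mg = 300 mg.
brovadronate: 35–64 mL/min → 35% of 400 mg = 140 mg.
Total = 300 + 140 = 440 mg.

440 mg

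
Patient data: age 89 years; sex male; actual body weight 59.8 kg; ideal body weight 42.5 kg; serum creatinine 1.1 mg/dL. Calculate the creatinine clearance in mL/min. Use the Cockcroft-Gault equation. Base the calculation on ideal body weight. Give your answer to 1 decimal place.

CrCl = (140 − 89) × 42.5 / (72 × 1.1) = 2167.5 / 79.20 ≈ 27.4 mL/min

27.4 mL/min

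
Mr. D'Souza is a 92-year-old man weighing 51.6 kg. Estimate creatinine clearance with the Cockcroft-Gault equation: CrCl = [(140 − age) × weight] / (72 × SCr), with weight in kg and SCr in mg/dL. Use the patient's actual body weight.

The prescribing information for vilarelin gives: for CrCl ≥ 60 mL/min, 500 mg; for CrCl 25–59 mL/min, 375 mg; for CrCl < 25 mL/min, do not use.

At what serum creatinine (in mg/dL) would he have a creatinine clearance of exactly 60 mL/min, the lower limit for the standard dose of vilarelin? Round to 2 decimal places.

Standard dose requires CrCl ≥ 60 mL/min.
Set (140 − 92) × 51.6 / (72 × SCr) = 60
SCr = (140 − 92) × 51.6 / (72 × 60) = 0.573 mg/dL

0.57 mg/dL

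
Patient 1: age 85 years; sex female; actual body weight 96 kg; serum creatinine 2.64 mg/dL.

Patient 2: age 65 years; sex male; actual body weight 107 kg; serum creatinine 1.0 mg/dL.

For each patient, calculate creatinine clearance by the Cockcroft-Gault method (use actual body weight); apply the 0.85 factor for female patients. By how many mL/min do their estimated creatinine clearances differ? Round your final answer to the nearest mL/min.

Patient 1: CrCl = (140 − 85) × 96 / (72 × 2.64) × 0.85 = 5280.0 / 190.08 × 0.85 ≈ 23.6 mL/min
Patient 2: CrCl = (140 − 65) × 107 / (72 × 1) = 8025.0 / 72.00 ≈ 111.5 mL/min
|23.6 − 111.5| = 87.9 mL/min

88 mL/min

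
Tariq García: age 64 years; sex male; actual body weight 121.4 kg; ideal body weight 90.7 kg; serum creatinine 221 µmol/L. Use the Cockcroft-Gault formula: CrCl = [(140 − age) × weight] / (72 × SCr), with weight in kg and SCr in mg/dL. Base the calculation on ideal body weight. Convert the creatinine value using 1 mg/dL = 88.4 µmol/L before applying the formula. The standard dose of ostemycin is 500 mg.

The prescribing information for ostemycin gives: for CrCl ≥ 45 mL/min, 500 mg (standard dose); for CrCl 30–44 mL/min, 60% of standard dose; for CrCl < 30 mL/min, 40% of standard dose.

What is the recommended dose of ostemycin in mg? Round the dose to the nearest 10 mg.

SCr = 221 / 88.4 = 2.5 mg/dL
CrCl = (140 − 64) × 90.7 / (72 × 2.5) = 6893.2 / 180.00 ≈ 38.3 mL/min
CrCl ≈ 38 mL/min → bracket 30–44 mL/min.
60% of 500 mg = 300 mg

300 mg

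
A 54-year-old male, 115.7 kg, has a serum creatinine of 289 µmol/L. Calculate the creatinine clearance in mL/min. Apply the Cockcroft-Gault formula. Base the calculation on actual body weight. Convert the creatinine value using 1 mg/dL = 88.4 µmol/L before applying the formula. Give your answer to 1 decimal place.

42.3 mL/min

SCr = 289 / 88.4 = 3.269 mg/dL
CrCl = (140 − 54) × 115.7 / (72 × 3.269) = 9950.2 / 235.37 ≈ 42.3 mL/min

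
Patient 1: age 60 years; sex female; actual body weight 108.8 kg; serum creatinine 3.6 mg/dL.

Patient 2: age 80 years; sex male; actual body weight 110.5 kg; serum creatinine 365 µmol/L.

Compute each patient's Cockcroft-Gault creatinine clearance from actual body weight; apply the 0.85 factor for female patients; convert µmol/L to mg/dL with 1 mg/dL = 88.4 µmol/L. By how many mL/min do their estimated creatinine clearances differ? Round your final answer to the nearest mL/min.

Patient 1: CrCl = (140 − 60) × 108.8 / (72 × 3.6) × 0.85 = 8704.0 / 259.20 × 0.85 ≈ 28.5 mL/min
Patient 2: SCr = 365 / 88.4 = 4.129 mg/dL
Patient 2: CrCl = (140 − 80) × 110.5 / (72 × 4.129) = 6630.0 / 297.29 ≈ 22.3 mL/min
|28.5 − 22.3| = 6.2 mL/min

6 mL/min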